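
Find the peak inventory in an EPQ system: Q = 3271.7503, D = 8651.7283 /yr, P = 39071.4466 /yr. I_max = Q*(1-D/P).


D/P = 0.2214
1 - D/P = 0.7786
I_max = 3271.7503 * 0.7786 = 2547.2751

2547.2751 units


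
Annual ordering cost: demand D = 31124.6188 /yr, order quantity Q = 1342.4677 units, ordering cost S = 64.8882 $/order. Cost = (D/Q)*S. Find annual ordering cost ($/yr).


Number of orders = D/Q = 23.1846
Cost = 23.1846 * 64.8882 = 1504.4090

1504.4090 $/yr


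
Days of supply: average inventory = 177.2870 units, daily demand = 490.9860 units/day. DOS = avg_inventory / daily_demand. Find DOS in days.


DOS = 177.2870 / 490.9860 = 0.3611

0.3611 days


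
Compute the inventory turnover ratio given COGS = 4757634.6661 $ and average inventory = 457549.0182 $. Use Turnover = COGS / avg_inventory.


Turnover = 4757634.6661 / 457549.0182 = 10.3981

10.3981


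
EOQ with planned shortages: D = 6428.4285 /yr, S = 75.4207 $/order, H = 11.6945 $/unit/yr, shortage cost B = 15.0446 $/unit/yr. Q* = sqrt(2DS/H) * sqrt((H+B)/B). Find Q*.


sqrt(2DS/H) = 287.9532
sqrt((H+B)/B) = 1.3332
Q* = 287.9532 * 1.3332 = 383.8883

383.8883 units


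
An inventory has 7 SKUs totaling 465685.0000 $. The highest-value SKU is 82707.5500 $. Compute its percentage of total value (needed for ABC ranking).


Top item = 82707.5500
Total = 465685.0000
Percentage = 82707.5500 / 465685.0000 * 100 = 17.7604

17.7604%


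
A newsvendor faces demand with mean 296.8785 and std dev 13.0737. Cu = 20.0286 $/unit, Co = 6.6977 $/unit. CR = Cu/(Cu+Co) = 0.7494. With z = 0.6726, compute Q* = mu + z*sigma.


CR = Cu/(Cu+Co) = 20.0286/(20.0286+6.6977) = 0.7494
z = 0.6726
Q* = 296.8785 + 0.6726 * 13.0737 = 305.6719

305.6719 units


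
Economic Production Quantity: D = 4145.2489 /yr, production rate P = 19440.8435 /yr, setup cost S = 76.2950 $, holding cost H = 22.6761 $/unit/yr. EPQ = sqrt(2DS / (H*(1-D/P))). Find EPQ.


1 - D/P = 1 - 0.2132 = 0.7868
H*(1-D/P) = 17.8410
2DS = 632523.5297
EPQ = sqrt(35453.3324) = 188.2906

188.2906 units


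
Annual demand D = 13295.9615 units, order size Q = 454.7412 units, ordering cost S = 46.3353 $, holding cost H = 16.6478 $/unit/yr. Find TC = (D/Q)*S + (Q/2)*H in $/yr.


Ordering cost = D*S/Q = 1354.7758
Holding cost = Q*H/2 = 3785.2203
TC = 1354.7758 + 3785.2203 = 5139.9961

5139.9961 $/yr


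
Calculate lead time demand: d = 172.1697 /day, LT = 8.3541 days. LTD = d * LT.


LTD = 172.1697 * 8.3541 = 1438.3229

1438.3229 units


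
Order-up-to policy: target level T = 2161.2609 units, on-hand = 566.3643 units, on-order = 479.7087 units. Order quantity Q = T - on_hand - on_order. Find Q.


Inventory position = OH + OO = 566.3643 + 479.7087 = 1046.0730
Q = 2161.2609 - 1046.0730 = 1115.1879

1115.1879 units


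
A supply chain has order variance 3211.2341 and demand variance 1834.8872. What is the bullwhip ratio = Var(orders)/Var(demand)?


BW = 3211.2341 / 1834.8872 = 1.7501

1.7501


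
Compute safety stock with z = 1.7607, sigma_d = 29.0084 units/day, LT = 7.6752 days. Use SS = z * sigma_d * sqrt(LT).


sqrt(LT) = sqrt(7.6752) = 2.7704
SS = 1.7607 * 29.0084 * 2.7704 = 141.4992

141.4992 units


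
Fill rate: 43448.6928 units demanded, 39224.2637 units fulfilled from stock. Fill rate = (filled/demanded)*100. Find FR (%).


FR = 39224.2637 / 43448.6928 * 100 = 90.2772

90.2772%


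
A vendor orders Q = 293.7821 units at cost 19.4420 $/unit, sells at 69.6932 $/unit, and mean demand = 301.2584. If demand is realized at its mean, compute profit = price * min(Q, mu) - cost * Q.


Sales at mu = min(293.7821, 301.2584) = 293.7821
Revenue = 69.6932 * 293.7821 = 20474.6147
Total cost = 19.4420 * 293.7821 = 5711.7116
Profit = 20474.6147 - 5711.7116 = 14762.9031

14762.9031 $


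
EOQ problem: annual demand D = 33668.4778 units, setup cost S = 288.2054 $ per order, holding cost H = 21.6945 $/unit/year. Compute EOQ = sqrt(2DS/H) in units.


2*D*S = 2 * 33668.4778 * 288.2054 = 19406874.2235
2*D*S/H = 894552.7310
EOQ = sqrt(894552.7310) = 945.8080

945.8080 units


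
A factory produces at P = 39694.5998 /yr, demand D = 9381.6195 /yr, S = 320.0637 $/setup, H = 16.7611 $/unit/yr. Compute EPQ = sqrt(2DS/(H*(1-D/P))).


1 - D/P = 1 - 0.2363 = 0.7637
H*(1-D/P) = 12.7997
2DS = 6005431.6983
EPQ = sqrt(469185.4172) = 684.9711

684.9711 units


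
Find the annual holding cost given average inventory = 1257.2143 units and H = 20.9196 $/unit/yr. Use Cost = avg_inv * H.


Cost = 1257.2143 * 20.9196 = 26300.4203

26300.4203 $/yr


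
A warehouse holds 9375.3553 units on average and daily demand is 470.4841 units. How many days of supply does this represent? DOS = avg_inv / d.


DOS = 9375.3553 / 470.4841 = 19.9270

19.9270 days


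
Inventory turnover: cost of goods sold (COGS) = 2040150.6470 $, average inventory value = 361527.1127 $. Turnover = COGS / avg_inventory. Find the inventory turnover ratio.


Turnover = 2040150.6470 / 361527.1127 = 5.6431

5.6431


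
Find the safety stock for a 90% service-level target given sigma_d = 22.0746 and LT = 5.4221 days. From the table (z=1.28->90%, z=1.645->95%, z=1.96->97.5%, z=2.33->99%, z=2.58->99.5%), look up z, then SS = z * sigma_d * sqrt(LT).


From the table, SL = 90% corresponds to z = 1.28
sqrt(LT) = sqrt(5.4221) = 2.3285
SS = 1.28 * 22.0746 * 2.3285 = 65.7940

65.7940 units


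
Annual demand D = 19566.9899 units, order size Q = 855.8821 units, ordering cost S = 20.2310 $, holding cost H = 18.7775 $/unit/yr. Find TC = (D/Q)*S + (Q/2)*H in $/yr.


Ordering cost = D*S/Q = 462.5167
Holding cost = Q*H/2 = 8035.6631
TC = 462.5167 + 8035.6631 = 8498.1798

8498.1798 $/yr


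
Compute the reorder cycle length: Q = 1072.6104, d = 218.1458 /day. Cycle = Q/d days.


Cycle = 1072.6104 / 218.1458 = 4.9169

4.9169 days


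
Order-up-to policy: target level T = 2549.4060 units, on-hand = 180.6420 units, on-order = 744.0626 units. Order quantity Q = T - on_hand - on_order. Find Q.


Inventory position = OH + OO = 180.6420 + 744.0626 = 924.7046
Q = 2549.4060 - 924.7046 = 1624.7014

1624.7014 units


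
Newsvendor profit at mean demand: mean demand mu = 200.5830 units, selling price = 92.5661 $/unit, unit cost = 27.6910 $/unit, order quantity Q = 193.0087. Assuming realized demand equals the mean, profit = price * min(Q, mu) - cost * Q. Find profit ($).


Sales at mu = min(193.0087, 200.5830) = 193.0087
Revenue = 92.5661 * 193.0087 = 17866.0626
Total cost = 27.6910 * 193.0087 = 5344.6039
Profit = 17866.0626 - 5344.6039 = 12521.4587

12521.4587 $


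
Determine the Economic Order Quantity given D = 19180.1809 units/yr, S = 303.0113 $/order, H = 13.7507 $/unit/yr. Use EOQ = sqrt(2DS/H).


2*D*S = 2 * 19180.1809 * 303.0113 = 11623623.0975
2*D*S/H = 845311.3731
EOQ = sqrt(845311.3731) = 919.4082

919.4082 units


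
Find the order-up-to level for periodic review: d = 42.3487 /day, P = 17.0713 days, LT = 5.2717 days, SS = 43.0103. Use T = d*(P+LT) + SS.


P + LT = 22.3430
d*(P+LT) = 42.3487 * 22.3430 = 946.1970
T = 946.1970 + 43.0103 = 989.2073

989.2073 units


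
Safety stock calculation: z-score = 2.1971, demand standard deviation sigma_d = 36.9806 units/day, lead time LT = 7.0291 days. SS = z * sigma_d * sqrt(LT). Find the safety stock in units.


sqrt(LT) = sqrt(7.0291) = 2.6512
SS = 2.1971 * 36.9806 * 2.6512 = 215.4139

215.4139 units


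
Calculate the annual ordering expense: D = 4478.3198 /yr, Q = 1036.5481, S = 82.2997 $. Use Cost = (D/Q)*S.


Number of orders = D/Q = 4.3204
Cost = 4.3204 * 82.2997 = 355.5690

355.5690 $/yr


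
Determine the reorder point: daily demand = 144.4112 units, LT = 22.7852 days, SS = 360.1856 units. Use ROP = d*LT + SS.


d*LT = 144.4112 * 22.7852 = 3290.4381
ROP = 3290.4381 + 360.1856 = 3650.6237

3650.6237 units


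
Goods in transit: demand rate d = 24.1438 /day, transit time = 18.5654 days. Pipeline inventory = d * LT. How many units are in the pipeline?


Pipeline = 24.1438 * 18.5654 = 448.2393

448.2393 units


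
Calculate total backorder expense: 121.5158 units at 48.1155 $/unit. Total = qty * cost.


Total = 121.5158 * 48.1155 = 5846.7935

5846.7935 $


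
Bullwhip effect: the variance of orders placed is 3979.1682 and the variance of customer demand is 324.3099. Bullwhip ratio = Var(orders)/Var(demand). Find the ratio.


BW = 3979.1682 / 324.3099 = 12.2696

12.2696


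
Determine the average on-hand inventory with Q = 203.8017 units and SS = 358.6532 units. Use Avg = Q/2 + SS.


Q/2 = 101.9009
Avg = 101.9009 + 358.6532 = 460.5541

460.5541 units


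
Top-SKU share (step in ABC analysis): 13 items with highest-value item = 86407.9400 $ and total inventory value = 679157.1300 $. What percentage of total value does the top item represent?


Top item = 86407.9400
Total = 679157.1300
Percentage = 86407.9400 / 679157.1300 * 100 = 12.7228

12.7228%


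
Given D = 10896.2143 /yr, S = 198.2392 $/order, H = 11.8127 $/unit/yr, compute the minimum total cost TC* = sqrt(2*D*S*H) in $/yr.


2*D*S*H = 51032206.0612
TC* = sqrt(51032206.0612) = 7143.6829

7143.6829 $/yr


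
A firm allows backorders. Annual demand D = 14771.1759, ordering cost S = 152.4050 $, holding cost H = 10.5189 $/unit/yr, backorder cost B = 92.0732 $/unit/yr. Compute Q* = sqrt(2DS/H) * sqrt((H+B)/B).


sqrt(2DS/H) = 654.2398
sqrt((H+B)/B) = 1.0556
Q* = 654.2398 * 1.0556 = 690.6012

690.6012 units


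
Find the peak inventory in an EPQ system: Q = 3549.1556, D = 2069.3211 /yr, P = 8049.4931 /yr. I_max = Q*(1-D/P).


D/P = 0.2571
1 - D/P = 0.7429
I_max = 3549.1556 * 0.7429 = 2636.7575

2636.7575 units


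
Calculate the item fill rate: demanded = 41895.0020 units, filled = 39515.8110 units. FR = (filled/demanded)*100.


FR = 39515.8110 / 41895.0020 * 100 = 94.3211

94.3211%


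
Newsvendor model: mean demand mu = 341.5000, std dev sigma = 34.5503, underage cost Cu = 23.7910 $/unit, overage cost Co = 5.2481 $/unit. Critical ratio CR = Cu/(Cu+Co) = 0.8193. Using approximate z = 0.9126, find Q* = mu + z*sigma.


CR = Cu/(Cu+Co) = 23.7910/(23.7910+5.2481) = 0.8193
z = 0.9126
Q* = 341.5000 + 0.9126 * 34.5503 = 373.0306

373.0306 units


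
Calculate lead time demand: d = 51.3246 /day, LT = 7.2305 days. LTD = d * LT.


LTD = 51.3246 * 7.2305 = 371.1025

371.1025 units


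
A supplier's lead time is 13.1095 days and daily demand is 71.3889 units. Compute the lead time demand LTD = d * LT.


LTD = 71.3889 * 13.1095 = 935.8728

935.8728 units


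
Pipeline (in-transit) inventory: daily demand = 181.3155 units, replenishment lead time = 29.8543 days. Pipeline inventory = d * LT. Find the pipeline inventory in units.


Pipeline = 181.3155 * 29.8543 = 5413.0473

5413.0473 units


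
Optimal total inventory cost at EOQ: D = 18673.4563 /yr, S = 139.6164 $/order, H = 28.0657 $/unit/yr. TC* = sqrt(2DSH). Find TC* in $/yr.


2*D*S*H = 146341337.3389
TC* = sqrt(146341337.3389) = 12097.1624

12097.1624 $/yr


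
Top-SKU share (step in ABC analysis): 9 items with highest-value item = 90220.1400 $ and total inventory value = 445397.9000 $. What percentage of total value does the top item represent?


Top item = 90220.1400
Total = 445397.9000
Percentage = 90220.1400 / 445397.9000 * 100 = 20.2561

20.2561%


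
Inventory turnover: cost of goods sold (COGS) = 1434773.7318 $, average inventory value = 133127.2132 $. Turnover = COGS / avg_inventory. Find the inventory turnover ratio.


Turnover = 1434773.7318 / 133127.2132 = 10.7775

10.7775


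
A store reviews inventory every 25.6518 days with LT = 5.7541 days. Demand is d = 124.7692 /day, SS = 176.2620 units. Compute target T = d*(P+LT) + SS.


P + LT = 31.4059
d*(P+LT) = 124.7692 * 31.4059 = 3918.4890
T = 3918.4890 + 176.2620 = 4094.7510

4094.7510 units


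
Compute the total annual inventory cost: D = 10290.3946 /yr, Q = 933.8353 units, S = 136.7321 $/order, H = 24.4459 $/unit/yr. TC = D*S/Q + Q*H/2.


Ordering cost = D*S/Q = 1506.7189
Holding cost = Q*H/2 = 11414.2222
TC = 1506.7189 + 11414.2222 = 12920.9410

12920.9410 $/yr


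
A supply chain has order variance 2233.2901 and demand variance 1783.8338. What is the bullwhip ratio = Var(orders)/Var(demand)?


BW = 2233.2901 / 1783.8338 = 1.2520

1.2520


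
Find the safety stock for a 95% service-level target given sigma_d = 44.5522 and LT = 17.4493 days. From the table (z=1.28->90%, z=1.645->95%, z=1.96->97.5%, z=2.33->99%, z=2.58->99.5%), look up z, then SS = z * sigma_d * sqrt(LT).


From the table, SL = 95% corresponds to z = 1.645
sqrt(LT) = sqrt(17.4493) = 4.1772
SS = 1.645 * 44.5522 * 4.1772 = 306.1428

306.1428 units


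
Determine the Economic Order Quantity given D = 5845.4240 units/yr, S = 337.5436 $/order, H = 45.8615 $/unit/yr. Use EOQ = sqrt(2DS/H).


2*D*S = 2 * 5845.4240 * 337.5436 = 3946170.9210
2*D*S/H = 86045.3958
EOQ = sqrt(86045.3958) = 293.3350

293.3350 units


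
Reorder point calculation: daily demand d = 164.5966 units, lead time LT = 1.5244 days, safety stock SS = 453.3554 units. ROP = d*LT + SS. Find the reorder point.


d*LT = 164.5966 * 1.5244 = 250.9111
ROP = 250.9111 + 453.3554 = 704.2665

704.2665 units


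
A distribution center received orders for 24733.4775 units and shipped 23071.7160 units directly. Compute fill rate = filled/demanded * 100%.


FR = 23071.7160 / 24733.4775 * 100 = 93.2813

93.2813%


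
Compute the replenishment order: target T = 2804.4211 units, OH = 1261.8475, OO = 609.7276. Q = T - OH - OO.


Inventory position = OH + OO = 1261.8475 + 609.7276 = 1871.5751
Q = 2804.4211 - 1871.5751 = 932.8460

932.8460 units


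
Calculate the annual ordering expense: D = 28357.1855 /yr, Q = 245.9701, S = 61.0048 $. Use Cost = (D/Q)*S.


Number of orders = D/Q = 115.2871
Cost = 115.2871 * 61.0048 = 7033.0680

7033.0680 $/yr


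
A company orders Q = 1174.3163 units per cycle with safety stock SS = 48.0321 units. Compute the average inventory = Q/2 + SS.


Q/2 = 587.1581
Avg = 587.1581 + 48.0321 = 635.1902

635.1902 units


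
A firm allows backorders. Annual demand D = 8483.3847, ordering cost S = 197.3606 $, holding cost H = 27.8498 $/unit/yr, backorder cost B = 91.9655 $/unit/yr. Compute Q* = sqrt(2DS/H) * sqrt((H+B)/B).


sqrt(2DS/H) = 346.7518
sqrt((H+B)/B) = 1.1414
Q* = 346.7518 * 1.1414 = 395.7878

395.7878 units


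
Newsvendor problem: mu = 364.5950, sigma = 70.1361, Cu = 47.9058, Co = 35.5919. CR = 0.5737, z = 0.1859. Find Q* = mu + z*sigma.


CR = Cu/(Cu+Co) = 47.9058/(47.9058+35.5919) = 0.5737
z = 0.1859
Q* = 364.5950 + 0.1859 * 70.1361 = 377.6333

377.6333 units


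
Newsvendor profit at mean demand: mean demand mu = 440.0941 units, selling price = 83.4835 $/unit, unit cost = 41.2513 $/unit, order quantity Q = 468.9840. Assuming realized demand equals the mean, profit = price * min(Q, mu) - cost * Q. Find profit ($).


Sales at mu = min(468.9840, 440.0941) = 440.0941
Revenue = 83.4835 * 440.0941 = 36740.5958
Total cost = 41.2513 * 468.9840 = 19346.1997
Profit = 36740.5958 - 19346.1997 = 17394.3961

17394.3961 $


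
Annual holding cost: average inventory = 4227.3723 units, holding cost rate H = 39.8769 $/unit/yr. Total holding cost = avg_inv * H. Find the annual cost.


Cost = 4227.3723 * 39.8769 = 168574.5025

168574.5025 $/yr


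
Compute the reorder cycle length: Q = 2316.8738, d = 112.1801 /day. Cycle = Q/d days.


Cycle = 2316.8738 / 112.1801 = 20.6532

20.6532 days


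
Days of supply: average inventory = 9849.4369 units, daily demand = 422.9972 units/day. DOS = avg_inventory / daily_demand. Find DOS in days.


DOS = 9849.4369 / 422.9972 = 23.2849

23.2849 days


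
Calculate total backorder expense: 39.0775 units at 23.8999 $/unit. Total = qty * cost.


Total = 39.0775 * 23.8999 = 933.9483

933.9483 $


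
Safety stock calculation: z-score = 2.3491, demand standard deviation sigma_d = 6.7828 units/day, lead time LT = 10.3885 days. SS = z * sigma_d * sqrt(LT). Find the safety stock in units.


sqrt(LT) = sqrt(10.3885) = 3.2231
SS = 2.3491 * 6.7828 * 3.2231 = 51.3555

51.3555 units


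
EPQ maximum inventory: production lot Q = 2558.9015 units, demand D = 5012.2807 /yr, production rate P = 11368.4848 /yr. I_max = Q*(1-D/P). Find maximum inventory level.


D/P = 0.4409
1 - D/P = 0.5591
I_max = 2558.9015 * 0.5591 = 1430.7008

1430.7008 units


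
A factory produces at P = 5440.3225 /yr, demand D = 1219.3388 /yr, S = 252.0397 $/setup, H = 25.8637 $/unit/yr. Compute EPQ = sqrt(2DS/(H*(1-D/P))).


1 - D/P = 1 - 0.2241 = 0.7759
H*(1-D/P) = 20.0669
2DS = 614643.5707
EPQ = sqrt(30629.7646) = 175.0136

175.0136 units


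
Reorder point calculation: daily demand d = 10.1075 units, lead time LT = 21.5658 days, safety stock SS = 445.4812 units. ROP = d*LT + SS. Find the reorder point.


d*LT = 10.1075 * 21.5658 = 217.9763
ROP = 217.9763 + 445.4812 = 663.4575

663.4575 units


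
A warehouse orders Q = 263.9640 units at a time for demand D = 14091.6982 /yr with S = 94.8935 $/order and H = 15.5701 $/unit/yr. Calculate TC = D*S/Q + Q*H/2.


Ordering cost = D*S/Q = 5065.8823
Holding cost = Q*H/2 = 2054.9729
TC = 5065.8823 + 2054.9729 = 7120.8553

7120.8553 $/yr


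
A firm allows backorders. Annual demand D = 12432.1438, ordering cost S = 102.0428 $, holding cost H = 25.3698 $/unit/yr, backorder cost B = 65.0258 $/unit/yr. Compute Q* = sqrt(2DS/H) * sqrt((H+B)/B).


sqrt(2DS/H) = 316.2428
sqrt((H+B)/B) = 1.1790
Q* = 316.2428 * 1.1790 = 372.8649

372.8649 units


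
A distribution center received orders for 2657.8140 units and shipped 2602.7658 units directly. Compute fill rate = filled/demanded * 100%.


FR = 2602.7658 / 2657.8140 * 100 = 97.9288

97.9288%


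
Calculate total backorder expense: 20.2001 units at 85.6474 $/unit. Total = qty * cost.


Total = 20.2001 * 85.6474 = 1730.0860

1730.0860 $


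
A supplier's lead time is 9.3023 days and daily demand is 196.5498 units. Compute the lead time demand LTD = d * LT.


LTD = 196.5498 * 9.3023 = 1828.3652

1828.3652 units


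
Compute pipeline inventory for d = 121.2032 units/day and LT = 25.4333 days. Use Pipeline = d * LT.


Pipeline = 121.2032 * 25.4333 = 3082.5973

3082.5973 units


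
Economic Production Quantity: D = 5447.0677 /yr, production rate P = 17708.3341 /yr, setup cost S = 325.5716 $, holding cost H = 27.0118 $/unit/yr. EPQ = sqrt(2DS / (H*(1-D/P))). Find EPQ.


1 - D/P = 1 - 0.3076 = 0.6924
H*(1-D/P) = 18.7030
2DS = 3546821.0928
EPQ = sqrt(189639.2093) = 435.4758

435.4758 units


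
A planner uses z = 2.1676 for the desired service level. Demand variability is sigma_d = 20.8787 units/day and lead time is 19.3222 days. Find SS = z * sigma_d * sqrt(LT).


sqrt(LT) = sqrt(19.3222) = 4.3957
SS = 2.1676 * 20.8787 * 4.3957 = 198.9349

198.9349 units


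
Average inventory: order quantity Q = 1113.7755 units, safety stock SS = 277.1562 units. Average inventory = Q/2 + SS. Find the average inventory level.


Q/2 = 556.8877
Avg = 556.8877 + 277.1562 = 834.0439

834.0439 units


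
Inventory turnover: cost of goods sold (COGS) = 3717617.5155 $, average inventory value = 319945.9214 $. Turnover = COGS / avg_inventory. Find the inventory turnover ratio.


Turnover = 3717617.5155 / 319945.9214 = 11.6195

11.6195


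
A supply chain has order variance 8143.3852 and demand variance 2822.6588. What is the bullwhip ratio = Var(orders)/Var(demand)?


BW = 8143.3852 / 2822.6588 = 2.8850

2.8850


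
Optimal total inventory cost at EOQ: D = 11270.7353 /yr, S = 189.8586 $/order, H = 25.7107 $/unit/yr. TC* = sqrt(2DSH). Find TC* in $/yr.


2*D*S*H = 110033878.3914
TC* = sqrt(110033878.3914) = 10489.7034

10489.7034 $/yr


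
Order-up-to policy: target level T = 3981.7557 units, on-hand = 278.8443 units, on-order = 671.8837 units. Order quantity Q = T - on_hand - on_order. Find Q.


Inventory position = OH + OO = 278.8443 + 671.8837 = 950.7280
Q = 3981.7557 - 950.7280 = 3031.0277

3031.0277 units


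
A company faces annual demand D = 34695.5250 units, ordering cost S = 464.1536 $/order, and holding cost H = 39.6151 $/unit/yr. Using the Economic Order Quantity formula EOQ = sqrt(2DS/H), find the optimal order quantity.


2*D*S = 2 * 34695.5250 * 464.1536 = 32208105.6653
2*D*S/H = 813025.9842
EOQ = sqrt(813025.9842) = 901.6795

901.6795 units


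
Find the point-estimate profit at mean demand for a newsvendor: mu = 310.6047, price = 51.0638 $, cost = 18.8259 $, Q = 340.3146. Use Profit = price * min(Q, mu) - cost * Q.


Sales at mu = min(340.3146, 310.6047) = 310.6047
Revenue = 51.0638 * 310.6047 = 15860.6563
Total cost = 18.8259 * 340.3146 = 6406.7286
Profit = 15860.6563 - 6406.7286 = 9453.9277

9453.9277 $


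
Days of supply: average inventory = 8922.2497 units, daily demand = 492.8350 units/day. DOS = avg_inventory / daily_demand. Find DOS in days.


DOS = 8922.2497 / 492.8350 = 18.1039

18.1039 days


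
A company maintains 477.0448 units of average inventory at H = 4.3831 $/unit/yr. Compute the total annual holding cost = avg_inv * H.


Cost = 477.0448 * 4.3831 = 2090.9351

2090.9351 $/yr


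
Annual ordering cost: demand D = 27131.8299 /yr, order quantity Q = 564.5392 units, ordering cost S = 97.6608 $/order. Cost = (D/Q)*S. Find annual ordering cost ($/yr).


Number of orders = D/Q = 48.0601
Cost = 48.0601 * 97.6608 = 4693.5912

4693.5912 $/yr


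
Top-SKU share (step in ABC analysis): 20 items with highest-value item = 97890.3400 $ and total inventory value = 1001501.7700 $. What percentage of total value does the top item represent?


Top item = 97890.3400
Total = 1001501.7700
Percentage = 97890.3400 / 1001501.7700 * 100 = 9.7744

9.7744%


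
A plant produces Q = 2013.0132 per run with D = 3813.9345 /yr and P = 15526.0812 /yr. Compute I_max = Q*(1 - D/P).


D/P = 0.2456
1 - D/P = 0.7544
I_max = 2013.0132 * 0.7544 = 1518.5226

1518.5226 units


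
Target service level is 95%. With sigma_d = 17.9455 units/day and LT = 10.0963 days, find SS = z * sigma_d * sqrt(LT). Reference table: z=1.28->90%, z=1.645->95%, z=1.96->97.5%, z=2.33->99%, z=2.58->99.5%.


From the table, SL = 95% corresponds to z = 1.645
sqrt(LT) = sqrt(10.0963) = 3.1775
SS = 1.645 * 17.9455 * 3.1775 = 93.7999

93.7999 units


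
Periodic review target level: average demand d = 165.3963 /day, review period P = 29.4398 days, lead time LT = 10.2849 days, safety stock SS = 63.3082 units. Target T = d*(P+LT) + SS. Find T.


P + LT = 39.7247
d*(P+LT) = 165.3963 * 39.7247 = 6570.3184
T = 6570.3184 + 63.3082 = 6633.6266

6633.6266 units


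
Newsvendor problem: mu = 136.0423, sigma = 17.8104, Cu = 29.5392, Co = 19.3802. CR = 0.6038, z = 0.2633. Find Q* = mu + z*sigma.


CR = Cu/(Cu+Co) = 29.5392/(29.5392+19.3802) = 0.6038
z = 0.2633
Q* = 136.0423 + 0.2633 * 17.8104 = 140.7318

140.7318 units


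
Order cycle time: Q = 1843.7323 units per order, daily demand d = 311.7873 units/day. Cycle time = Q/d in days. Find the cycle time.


Cycle = 1843.7323 / 311.7873 = 5.9134

5.9134 days


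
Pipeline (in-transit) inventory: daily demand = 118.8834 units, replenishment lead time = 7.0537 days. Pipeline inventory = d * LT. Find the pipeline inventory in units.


Pipeline = 118.8834 * 7.0537 = 838.5678

838.5678 units


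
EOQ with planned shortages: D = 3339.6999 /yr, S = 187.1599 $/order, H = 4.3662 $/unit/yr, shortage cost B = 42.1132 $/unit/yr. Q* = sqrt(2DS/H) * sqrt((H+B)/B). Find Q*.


sqrt(2DS/H) = 535.0857
sqrt((H+B)/B) = 1.0506
Q* = 535.0857 * 1.0506 = 562.1399

562.1399 units


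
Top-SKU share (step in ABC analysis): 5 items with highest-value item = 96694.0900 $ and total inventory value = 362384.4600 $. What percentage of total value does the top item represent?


Top item = 96694.0900
Total = 362384.4600
Percentage = 96694.0900 / 362384.4600 * 100 = 26.6827

26.6827%


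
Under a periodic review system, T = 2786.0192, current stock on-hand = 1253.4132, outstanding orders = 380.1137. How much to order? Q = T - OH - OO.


Inventory position = OH + OO = 1253.4132 + 380.1137 = 1633.5269
Q = 2786.0192 - 1633.5269 = 1152.4923

1152.4923 units


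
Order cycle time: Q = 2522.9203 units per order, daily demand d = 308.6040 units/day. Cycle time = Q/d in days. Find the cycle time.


Cycle = 2522.9203 / 308.6040 = 8.1753

8.1753 days


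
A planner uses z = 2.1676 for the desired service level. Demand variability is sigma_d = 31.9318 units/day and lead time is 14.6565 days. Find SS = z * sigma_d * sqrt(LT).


sqrt(LT) = sqrt(14.6565) = 3.8284
SS = 2.1676 * 31.9318 * 3.8284 = 264.9828

264.9828 units


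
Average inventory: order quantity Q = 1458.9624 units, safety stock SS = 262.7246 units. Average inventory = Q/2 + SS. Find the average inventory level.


Q/2 = 729.4812
Avg = 729.4812 + 262.7246 = 992.2058

992.2058 units


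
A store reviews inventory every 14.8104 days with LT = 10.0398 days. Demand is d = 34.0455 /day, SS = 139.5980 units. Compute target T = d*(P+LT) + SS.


P + LT = 24.8502
d*(P+LT) = 34.0455 * 24.8502 = 846.0375
T = 846.0375 + 139.5980 = 985.6355

985.6355 units


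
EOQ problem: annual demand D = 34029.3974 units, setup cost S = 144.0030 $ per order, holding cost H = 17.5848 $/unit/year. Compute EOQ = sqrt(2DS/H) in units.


2*D*S = 2 * 34029.3974 * 144.0030 = 9800670.6276
2*D*S/H = 557337.6227
EOQ = sqrt(557337.6227) = 746.5505

746.5505 units


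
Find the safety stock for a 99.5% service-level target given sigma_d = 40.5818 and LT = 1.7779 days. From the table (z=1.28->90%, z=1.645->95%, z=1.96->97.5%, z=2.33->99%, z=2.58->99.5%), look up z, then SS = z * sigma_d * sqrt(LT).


From the table, SL = 99.5% corresponds to z = 2.58
sqrt(LT) = sqrt(1.7779) = 1.3334
SS = 2.58 * 40.5818 * 1.3334 = 139.6062

139.6062 units


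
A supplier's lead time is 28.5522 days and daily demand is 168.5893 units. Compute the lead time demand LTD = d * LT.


LTD = 168.5893 * 28.5522 = 4813.5954

4813.5954 units


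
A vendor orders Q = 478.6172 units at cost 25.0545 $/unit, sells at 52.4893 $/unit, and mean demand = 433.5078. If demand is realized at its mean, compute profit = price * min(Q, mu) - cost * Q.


Sales at mu = min(478.6172, 433.5078) = 433.5078
Revenue = 52.4893 * 433.5078 = 22754.5210
Total cost = 25.0545 * 478.6172 = 11991.5146
Profit = 22754.5210 - 11991.5146 = 10763.0063

10763.0063 $


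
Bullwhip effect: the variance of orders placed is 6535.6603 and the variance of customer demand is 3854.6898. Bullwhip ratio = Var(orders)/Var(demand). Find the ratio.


BW = 6535.6603 / 3854.6898 = 1.6955

1.6955


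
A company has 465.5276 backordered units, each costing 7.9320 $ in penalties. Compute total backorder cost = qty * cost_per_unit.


Total = 465.5276 * 7.9320 = 3692.5649

3692.5649 $


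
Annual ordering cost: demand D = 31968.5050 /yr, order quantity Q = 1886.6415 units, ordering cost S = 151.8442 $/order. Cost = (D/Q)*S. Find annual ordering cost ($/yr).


Number of orders = D/Q = 16.9447
Cost = 16.9447 * 151.8442 = 2572.9488

2572.9488 $/yr


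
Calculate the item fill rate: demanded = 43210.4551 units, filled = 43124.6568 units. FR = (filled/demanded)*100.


FR = 43124.6568 / 43210.4551 * 100 = 99.8014

99.8014%


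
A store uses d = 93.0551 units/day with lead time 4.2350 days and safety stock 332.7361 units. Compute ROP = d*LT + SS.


d*LT = 93.0551 * 4.2350 = 394.0883
ROP = 394.0883 + 332.7361 = 726.8244

726.8244 units


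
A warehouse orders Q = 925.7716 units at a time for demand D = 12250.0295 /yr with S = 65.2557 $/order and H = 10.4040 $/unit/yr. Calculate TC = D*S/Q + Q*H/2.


Ordering cost = D*S/Q = 863.4789
Holding cost = Q*H/2 = 4815.8639
TC = 863.4789 + 4815.8639 = 5679.3428

5679.3428 $/yr


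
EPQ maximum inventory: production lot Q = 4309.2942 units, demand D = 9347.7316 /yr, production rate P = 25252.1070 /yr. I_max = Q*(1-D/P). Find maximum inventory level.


D/P = 0.3702
1 - D/P = 0.6298
I_max = 4309.2942 * 0.6298 = 2714.0956

2714.0956 units


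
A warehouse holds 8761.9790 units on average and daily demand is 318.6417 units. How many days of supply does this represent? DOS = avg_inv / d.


DOS = 8761.9790 / 318.6417 = 27.4979

27.4979 days


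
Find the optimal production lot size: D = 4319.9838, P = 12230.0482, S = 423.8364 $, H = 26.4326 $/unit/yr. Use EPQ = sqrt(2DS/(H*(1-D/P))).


1 - D/P = 1 - 0.3532 = 0.6468
H*(1-D/P) = 17.0959
2DS = 3661932.7637
EPQ = sqrt(214199.5881) = 462.8170

462.8170 units


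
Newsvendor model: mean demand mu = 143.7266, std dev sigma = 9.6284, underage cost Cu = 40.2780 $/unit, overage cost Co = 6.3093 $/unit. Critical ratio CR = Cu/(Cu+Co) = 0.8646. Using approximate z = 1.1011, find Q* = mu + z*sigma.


CR = Cu/(Cu+Co) = 40.2780/(40.2780+6.3093) = 0.8646
z = 1.1011
Q* = 143.7266 + 1.1011 * 9.6284 = 154.3284

154.3284 units


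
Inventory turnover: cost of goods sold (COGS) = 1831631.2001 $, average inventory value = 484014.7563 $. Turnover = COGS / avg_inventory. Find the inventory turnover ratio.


Turnover = 1831631.2001 / 484014.7563 = 3.7842

3.7842


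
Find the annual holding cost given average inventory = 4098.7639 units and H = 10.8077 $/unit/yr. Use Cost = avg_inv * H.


Cost = 4098.7639 * 10.8077 = 44298.2106

44298.2106 $/yr


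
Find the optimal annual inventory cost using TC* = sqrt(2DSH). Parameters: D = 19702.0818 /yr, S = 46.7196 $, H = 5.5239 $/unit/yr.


2*D*S*H = 10169205.8171
TC* = sqrt(10169205.8171) = 3188.9192

3188.9192 $/yr


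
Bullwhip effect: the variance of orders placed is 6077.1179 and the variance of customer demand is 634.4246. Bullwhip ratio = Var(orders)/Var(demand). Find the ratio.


BW = 6077.1179 / 634.4246 = 9.5789

9.5789


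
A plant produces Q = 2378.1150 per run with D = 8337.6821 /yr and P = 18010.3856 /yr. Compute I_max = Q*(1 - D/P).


D/P = 0.4629
1 - D/P = 0.5371
I_max = 2378.1150 * 0.5371 = 1277.1965

1277.1965 units


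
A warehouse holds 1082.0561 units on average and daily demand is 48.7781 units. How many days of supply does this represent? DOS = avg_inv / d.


DOS = 1082.0561 / 48.7781 = 22.1832

22.1832 days


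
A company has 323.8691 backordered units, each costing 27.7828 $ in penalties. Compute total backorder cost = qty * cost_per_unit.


Total = 323.8691 * 27.7828 = 8997.9904

8997.9904 $


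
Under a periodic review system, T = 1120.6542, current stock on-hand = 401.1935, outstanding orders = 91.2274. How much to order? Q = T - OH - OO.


Inventory position = OH + OO = 401.1935 + 91.2274 = 492.4209
Q = 1120.6542 - 492.4209 = 628.2333

628.2333 units


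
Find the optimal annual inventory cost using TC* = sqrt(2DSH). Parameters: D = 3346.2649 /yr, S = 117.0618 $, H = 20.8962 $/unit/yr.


2*D*S*H = 16370910.2549
TC* = sqrt(16370910.2549) = 4046.0982

4046.0982 $/yr


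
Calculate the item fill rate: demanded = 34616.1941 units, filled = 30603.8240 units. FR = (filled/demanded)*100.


FR = 30603.8240 / 34616.1941 * 100 = 88.4090

88.4090%


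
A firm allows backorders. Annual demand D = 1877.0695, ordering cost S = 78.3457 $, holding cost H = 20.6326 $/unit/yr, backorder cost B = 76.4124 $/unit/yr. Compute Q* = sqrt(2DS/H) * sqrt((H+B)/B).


sqrt(2DS/H) = 119.3949
sqrt((H+B)/B) = 1.1270
Q* = 119.3949 * 1.1270 = 134.5521

134.5521 units


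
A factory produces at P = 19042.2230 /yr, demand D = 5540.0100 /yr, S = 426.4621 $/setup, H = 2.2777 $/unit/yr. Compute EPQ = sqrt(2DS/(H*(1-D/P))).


1 - D/P = 1 - 0.2909 = 0.7091
H*(1-D/P) = 1.6150
2DS = 4725208.5972
EPQ = sqrt(2925749.6091) = 1710.4823

1710.4823 units


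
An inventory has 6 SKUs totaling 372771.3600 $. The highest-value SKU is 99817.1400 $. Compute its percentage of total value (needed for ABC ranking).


Top item = 99817.1400
Total = 372771.3600
Percentage = 99817.1400 / 372771.3600 * 100 = 26.7770

26.7770%


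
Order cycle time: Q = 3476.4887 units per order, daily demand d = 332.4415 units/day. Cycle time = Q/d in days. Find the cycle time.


Cycle = 3476.4887 / 332.4415 = 10.4574

10.4574 days


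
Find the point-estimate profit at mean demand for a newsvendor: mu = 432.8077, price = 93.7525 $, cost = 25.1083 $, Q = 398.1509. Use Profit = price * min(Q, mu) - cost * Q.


Sales at mu = min(398.1509, 432.8077) = 398.1509
Revenue = 93.7525 * 398.1509 = 37327.6423
Total cost = 25.1083 * 398.1509 = 9996.8922
Profit = 37327.6423 - 9996.8922 = 27330.7500

27330.7500 $


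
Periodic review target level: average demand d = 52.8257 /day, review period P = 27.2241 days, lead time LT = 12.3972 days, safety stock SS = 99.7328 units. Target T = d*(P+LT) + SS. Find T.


P + LT = 39.6213
d*(P+LT) = 52.8257 * 39.6213 = 2093.0229
T = 2093.0229 + 99.7328 = 2192.7557

2192.7557 units


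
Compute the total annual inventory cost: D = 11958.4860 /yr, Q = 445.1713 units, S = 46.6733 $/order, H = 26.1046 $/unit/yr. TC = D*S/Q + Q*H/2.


Ordering cost = D*S/Q = 1253.7691
Holding cost = Q*H/2 = 5810.5094
TC = 1253.7691 + 5810.5094 = 7064.2784

7064.2784 $/yr


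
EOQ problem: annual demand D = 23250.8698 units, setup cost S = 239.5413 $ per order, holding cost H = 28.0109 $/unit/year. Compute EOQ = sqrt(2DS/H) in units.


2*D*S = 2 * 23250.8698 * 239.5413 = 11139087.1560
2*D*S/H = 397669.7341
EOQ = sqrt(397669.7341) = 630.6106

630.6106 units


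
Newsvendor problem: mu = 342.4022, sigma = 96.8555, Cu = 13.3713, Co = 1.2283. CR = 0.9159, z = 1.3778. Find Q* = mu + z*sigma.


CR = Cu/(Cu+Co) = 13.3713/(13.3713+1.2283) = 0.9159
z = 1.3778
Q* = 342.4022 + 1.3778 * 96.8555 = 475.8497

475.8497 units


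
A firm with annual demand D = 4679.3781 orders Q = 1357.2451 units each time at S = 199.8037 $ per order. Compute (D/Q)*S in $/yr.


Number of orders = D/Q = 3.4477
Cost = 3.4477 * 199.8037 = 688.8638

688.8638 $/yr


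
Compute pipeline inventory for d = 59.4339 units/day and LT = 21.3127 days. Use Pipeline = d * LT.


Pipeline = 59.4339 * 21.3127 = 1266.6969

1266.6969 units


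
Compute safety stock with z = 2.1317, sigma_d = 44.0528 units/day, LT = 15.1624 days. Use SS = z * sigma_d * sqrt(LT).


sqrt(LT) = sqrt(15.1624) = 3.8939
SS = 2.1317 * 44.0528 * 3.8939 = 365.6652

365.6652 units


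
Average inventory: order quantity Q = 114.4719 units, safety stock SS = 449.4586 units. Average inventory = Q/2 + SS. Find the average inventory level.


Q/2 = 57.2360
Avg = 57.2360 + 449.4586 = 506.6945

506.6945 units


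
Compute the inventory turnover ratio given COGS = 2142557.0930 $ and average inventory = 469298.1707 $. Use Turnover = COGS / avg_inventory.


Turnover = 2142557.0930 / 469298.1707 = 4.5654

4.5654


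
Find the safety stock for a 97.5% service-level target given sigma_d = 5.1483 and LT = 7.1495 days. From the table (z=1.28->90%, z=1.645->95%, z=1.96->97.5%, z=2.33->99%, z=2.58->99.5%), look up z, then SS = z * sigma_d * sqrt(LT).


From the table, SL = 97.5% corresponds to z = 1.96
sqrt(LT) = sqrt(7.1495) = 2.6739
SS = 1.96 * 5.1483 * 2.6739 = 26.9810

26.9810 units


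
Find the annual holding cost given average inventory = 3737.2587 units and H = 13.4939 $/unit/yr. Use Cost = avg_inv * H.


Cost = 3737.2587 * 13.4939 = 50430.1952

50430.1952 $/yr


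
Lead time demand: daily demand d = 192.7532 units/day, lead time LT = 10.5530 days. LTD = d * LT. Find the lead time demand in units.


LTD = 192.7532 * 10.5530 = 2034.1245

2034.1245 units


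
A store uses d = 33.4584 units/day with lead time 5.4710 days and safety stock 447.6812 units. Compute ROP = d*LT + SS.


d*LT = 33.4584 * 5.4710 = 183.0509
ROP = 183.0509 + 447.6812 = 630.7321

630.7321 units


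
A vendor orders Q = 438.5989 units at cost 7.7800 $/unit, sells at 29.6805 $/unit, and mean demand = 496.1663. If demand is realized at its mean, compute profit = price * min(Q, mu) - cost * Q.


Sales at mu = min(438.5989, 496.1663) = 438.5989
Revenue = 29.6805 * 438.5989 = 13017.8347
Total cost = 7.7800 * 438.5989 = 3412.2994
Profit = 13017.8347 - 3412.2994 = 9605.5352

9605.5352 $


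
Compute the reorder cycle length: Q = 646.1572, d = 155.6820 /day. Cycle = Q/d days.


Cycle = 646.1572 / 155.6820 = 4.1505

4.1505 days


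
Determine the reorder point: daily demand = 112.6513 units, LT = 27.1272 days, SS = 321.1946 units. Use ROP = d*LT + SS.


d*LT = 112.6513 * 27.1272 = 3055.9143
ROP = 3055.9143 + 321.1946 = 3377.1089

3377.1089 units


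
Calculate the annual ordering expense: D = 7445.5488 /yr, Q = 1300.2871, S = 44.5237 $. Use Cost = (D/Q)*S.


Number of orders = D/Q = 5.7261
Cost = 5.7261 * 44.5237 = 254.9463

254.9463 $/yr


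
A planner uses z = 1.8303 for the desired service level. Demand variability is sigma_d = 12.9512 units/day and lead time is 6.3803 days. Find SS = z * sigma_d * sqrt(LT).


sqrt(LT) = sqrt(6.3803) = 2.5259
SS = 1.8303 * 12.9512 * 2.5259 = 59.8760

59.8760 units


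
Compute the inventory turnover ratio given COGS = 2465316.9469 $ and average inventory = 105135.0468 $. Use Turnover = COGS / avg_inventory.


Turnover = 2465316.9469 / 105135.0468 = 23.4490

23.4490


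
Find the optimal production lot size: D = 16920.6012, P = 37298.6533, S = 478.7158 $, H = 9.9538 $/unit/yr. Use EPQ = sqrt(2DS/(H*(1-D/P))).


1 - D/P = 1 - 0.4537 = 0.5463
H*(1-D/P) = 5.4382
2DS = 16200318.2799
EPQ = sqrt(2978963.0744) = 1725.9673

1725.9673 units


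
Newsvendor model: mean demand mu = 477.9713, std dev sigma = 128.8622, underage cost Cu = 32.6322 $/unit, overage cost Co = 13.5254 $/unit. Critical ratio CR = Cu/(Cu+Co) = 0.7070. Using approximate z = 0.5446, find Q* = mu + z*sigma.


CR = Cu/(Cu+Co) = 32.6322/(32.6322+13.5254) = 0.7070
z = 0.5446
Q* = 477.9713 + 0.5446 * 128.8622 = 548.1497

548.1497 units


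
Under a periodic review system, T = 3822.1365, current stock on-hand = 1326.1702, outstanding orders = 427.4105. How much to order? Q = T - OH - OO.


Inventory position = OH + OO = 1326.1702 + 427.4105 = 1753.5807
Q = 3822.1365 - 1753.5807 = 2068.5558

2068.5558 units


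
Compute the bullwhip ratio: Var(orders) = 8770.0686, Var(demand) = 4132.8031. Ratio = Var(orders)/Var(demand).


BW = 8770.0686 / 4132.8031 = 2.1221

2.1221


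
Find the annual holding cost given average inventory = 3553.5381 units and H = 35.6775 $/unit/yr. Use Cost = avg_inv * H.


Cost = 3553.5381 * 35.6775 = 126781.3556

126781.3556 $/yr


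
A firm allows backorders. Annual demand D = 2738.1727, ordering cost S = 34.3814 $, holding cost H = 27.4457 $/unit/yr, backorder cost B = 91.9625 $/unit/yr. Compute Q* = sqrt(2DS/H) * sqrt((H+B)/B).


sqrt(2DS/H) = 82.8266
sqrt((H+B)/B) = 1.1395
Q* = 82.8266 * 1.1395 = 94.3804

94.3804 units


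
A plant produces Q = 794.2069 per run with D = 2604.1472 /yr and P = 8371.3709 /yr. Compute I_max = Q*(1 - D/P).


D/P = 0.3111
1 - D/P = 0.6889
I_max = 794.2069 * 0.6889 = 547.1468

547.1468 units


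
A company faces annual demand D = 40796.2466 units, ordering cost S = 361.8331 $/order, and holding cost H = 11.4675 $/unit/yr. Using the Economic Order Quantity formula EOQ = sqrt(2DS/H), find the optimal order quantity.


2*D*S = 2 * 40796.2466 * 361.8331 = 29522864.7513
2*D*S/H = 2574481.3387
EOQ = sqrt(2574481.3387) = 1604.5190

1604.5190 units


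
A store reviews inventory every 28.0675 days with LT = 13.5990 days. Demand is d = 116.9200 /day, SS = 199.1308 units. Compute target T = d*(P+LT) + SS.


P + LT = 41.6665
d*(P+LT) = 116.9200 * 41.6665 = 4871.6472
T = 4871.6472 + 199.1308 = 5070.7780

5070.7780 units


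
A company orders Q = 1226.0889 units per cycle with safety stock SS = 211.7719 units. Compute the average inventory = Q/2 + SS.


Q/2 = 613.0444
Avg = 613.0444 + 211.7719 = 824.8163

824.8163 units
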